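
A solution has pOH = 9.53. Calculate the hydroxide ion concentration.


[OH-] = 10^(-pOH)
[OH-] = 10^(-9.53)
[OH-] = 2.951e-10 M

2.951e-10 M


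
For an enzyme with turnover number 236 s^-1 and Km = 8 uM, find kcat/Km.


Catalytic efficiency = kcat / Km
= 236 / 8
= 29.5 uM^-1*s^-1

29.5 uM^-1*s^-1


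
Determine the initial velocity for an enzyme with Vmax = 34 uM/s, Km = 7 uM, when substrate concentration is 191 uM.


v = Vmax * [S] / (Km + [S])
v = 34 * 191 / (7 + 191)
v = 32.798 uM/s

32.798 uM/s


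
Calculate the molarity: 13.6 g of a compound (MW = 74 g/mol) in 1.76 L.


C = (mass / MW) / volume
C = (13.6 / 74) / 1.76
C = 0.1044 M

0.1044 M


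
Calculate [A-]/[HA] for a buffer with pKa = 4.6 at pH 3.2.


[A-]/[HA] = 10^(pH - pKa)
= 10^(3.2 - 4.6)
= 0.0398

0.0398


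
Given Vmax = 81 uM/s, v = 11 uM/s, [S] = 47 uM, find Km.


Km = [S] * (Vmax - v) / v
Km = 47 * (81 - 11) / 11
Km = 299.0909 uM

299.0909 uM


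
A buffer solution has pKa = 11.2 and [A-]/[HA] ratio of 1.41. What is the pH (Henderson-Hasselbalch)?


pH = pKa + log10([A-]/[HA])
pH = 11.2 + log10(1.41)
pH = 11.3492

11.3492


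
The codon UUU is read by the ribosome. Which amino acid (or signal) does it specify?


Standard genetic code lookup.
Codon UUU -> Phe

Phe


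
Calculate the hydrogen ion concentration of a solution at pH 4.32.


[H+] = 10^(-pH)
[H+] = 10^(-4.32)
[H+] = 4.786e-05 M

4.786e-05 M


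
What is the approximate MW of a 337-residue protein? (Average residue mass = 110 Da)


MW = n_residues * 110 Da
MW = 337 * 110
MW = 37070 Da

37070 Da


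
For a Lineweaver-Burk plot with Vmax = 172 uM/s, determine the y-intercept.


y-intercept = 1/Vmax
= 1/172
= 0.0058 s/uM

0.0058 s/uM


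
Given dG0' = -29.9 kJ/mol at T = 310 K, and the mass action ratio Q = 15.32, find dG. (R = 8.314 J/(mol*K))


dG = dG0' + RT * ln(Q) / 1000
dG = -29.9 + 8.314 * 310 * ln(15.32) / 1000
dG = -22.866 kJ/mol

-22.866 kJ/mol


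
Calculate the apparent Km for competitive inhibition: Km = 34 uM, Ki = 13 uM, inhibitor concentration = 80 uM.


Km_app = Km * (1 + [I]/Ki)
Km_app = 34 * (1 + 80/13)
Km_app = 243.2308 uM

243.2308 uM


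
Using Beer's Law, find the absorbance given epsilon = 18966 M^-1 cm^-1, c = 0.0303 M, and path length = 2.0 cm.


A = epsilon * c * l
A = 18966 * 0.0303 * 2.0
A = 1149.3396

1149.3396


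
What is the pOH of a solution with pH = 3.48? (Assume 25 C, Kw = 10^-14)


pOH = 14 - pH
pOH = 14 - 3.48
pOH = 10.52

10.52


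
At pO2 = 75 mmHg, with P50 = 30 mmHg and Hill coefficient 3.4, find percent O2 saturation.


Y = pO2^n / (P50^n + pO2^n)
Y = 75^3.4 / (30^3.4 + 75^3.4)
Y = 95.75%

95.75%


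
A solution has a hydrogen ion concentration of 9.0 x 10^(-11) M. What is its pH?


pH = -log10([H+])
pH = -log10(9.0 x 10^(-11))
pH = 10.0458

10.0458


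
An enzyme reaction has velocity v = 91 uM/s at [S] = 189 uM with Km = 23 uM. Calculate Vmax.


Vmax = v * (Km + [S]) / [S]
Vmax = 91 * (23 + 189) / 189
Vmax = 102.0741 uM/s

102.0741 uM/s


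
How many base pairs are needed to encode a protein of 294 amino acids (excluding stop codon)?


Each amino acid = 1 codon = 3 bp
bp = 294 * 3 = 882 bp

882 bp


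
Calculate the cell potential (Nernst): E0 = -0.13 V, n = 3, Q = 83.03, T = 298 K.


E = E0 - (RT/nF) * ln(Q)
E = -0.13 - (8.314 * 298 / (3 * 96485)) * ln(83.03)
E = -0.1678 V

-0.1678 V


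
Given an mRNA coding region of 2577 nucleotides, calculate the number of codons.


codons = nucleotides / 3
codons = 2577 / 3 = 859

859


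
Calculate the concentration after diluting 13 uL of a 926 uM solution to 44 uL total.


C2 = C1 * V1 / V2
C2 = 926 * 13 / 44
C2 = 273.5909 uM

273.5909 uM


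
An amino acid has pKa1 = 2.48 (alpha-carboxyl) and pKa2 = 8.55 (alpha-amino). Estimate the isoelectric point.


pI = (pKa1 + pKa2) / 2
pI = (2.48 + 8.55) / 2
pI = 5.515

5.515


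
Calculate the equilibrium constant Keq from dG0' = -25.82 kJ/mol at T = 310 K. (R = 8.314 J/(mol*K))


Keq = exp(-dG0 * 1000 / (R * T))
Keq = exp(-(-25.82) * 1000 / (8.314 * 310))
Keq = 22428.3409

22428.3409


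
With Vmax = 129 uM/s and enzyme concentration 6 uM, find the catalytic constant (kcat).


kcat = Vmax / [E]t
kcat = 129 / 6
kcat = 21.5 s^-1

21.5 s^-1


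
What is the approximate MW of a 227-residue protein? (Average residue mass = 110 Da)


MW = n_residues * 110 Da
MW = 227 * 110
MW = 24970 Da

24970 Da


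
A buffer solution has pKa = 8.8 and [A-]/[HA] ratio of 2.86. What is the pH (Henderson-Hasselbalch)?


pH = pKa + log10([A-]/[HA])
pH = 8.8 + log10(2.86)
pH = 9.2564

9.2564


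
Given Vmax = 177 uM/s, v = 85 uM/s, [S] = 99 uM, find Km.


Km = [S] * (Vmax - v) / v
Km = 99 * (177 - 85) / 85
Km = 107.1529 uM

107.1529 uM


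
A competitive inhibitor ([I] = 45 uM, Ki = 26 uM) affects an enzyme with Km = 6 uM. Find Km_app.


Km_app = Km * (1 + [I]/Ki)
Km_app = 6 * (1 + 45/26)
Km_app = 16.3846 uM

16.3846 uM


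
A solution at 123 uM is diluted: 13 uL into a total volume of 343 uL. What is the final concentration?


C2 = C1 * V1 / V2
C2 = 123 * 13 / 343
C2 = 4.6618 uM

4.6618 uM


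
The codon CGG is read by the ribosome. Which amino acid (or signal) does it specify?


Standard genetic code lookup.
Codon CGG -> Arg

Arg


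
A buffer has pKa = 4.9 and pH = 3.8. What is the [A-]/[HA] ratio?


[A-]/[HA] = 10^(pH - pKa)
= 10^(3.8 - 4.9)
= 0.0794

0.0794


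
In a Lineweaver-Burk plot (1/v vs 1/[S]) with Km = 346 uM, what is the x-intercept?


x-intercept = -1/Km
= -1/346
= -0.0029 1/uM

-0.0029 1/uM


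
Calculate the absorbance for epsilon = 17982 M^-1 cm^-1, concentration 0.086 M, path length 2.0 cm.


A = epsilon * c * l
A = 17982 * 0.086 * 2.0
A = 3092.904

3092.904


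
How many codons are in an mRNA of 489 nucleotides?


codons = nucleotides / 3
codons = 489 / 3 = 163

163


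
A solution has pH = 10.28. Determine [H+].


[H+] = 10^(-pH)
[H+] = 10^(-10.28)
[H+] = 5.248e-11 M

5.248e-11 M


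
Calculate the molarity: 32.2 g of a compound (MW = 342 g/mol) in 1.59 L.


C = (mass / MW) / volume
C = (32.2 / 342) / 1.59
C = 0.0592 M

0.0592 M


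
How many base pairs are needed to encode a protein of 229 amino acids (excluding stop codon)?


Each amino acid = 1 codon = 3 bp
bp = 229 * 3 = 687 bp

687 bp


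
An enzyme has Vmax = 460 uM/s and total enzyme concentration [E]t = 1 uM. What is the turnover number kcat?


kcat = Vmax / [E]t
kcat = 460 / 1
kcat = 460.0 s^-1

460.0 s^-1


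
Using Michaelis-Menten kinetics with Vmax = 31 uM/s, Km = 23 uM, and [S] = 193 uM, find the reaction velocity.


v = Vmax * [S] / (Km + [S])
v = 31 * 193 / (23 + 193)
v = 27.6991 uM/s

27.6991 uM/s


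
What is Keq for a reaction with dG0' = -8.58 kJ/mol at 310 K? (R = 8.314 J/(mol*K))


Keq = exp(-dG0 * 1000 / (R * T))
Keq = exp(-(-8.58) * 1000 / (8.314 * 310))
Keq = 27.9108

27.9108


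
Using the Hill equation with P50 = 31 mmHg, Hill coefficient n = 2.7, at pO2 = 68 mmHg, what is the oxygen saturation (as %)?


Y = pO2^n / (P50^n + pO2^n)
Y = 68^2.7 / (31^2.7 + 68^2.7)
Y = 89.29%

89.29%


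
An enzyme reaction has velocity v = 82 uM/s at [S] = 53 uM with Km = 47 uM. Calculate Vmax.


Vmax = v * (Km + [S]) / [S]
Vmax = 82 * (47 + 53) / 53
Vmax = 154.717 uM/s

154.717 uM/s


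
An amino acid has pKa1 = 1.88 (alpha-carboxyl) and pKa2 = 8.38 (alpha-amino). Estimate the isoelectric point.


pI = (pKa1 + pKa2) / 2
pI = (1.88 + 8.38) / 2
pI = 5.13

5.13


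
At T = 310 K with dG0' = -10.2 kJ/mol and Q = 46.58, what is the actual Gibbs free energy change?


dG = dG0' + RT * ln(Q) / 1000
dG = -10.2 + 8.314 * 310 * ln(46.58) / 1000
dG = -0.3 kJ/mol

-0.3 kJ/mol


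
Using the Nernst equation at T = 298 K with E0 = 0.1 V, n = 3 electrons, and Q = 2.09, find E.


E = E0 - (RT/nF) * ln(Q)
E = 0.1 - (8.314 * 298 / (3 * 96485)) * ln(2.09)
E = 0.0937 V

0.0937 V


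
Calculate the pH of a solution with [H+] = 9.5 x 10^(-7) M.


pH = -log10([H+])
pH = -log10(9.5 x 10^(-7))
pH = 6.0223

6.0223


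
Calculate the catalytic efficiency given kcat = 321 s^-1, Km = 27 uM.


Catalytic efficiency = kcat / Km
= 321 / 27
= 11.8889 uM^-1*s^-1

11.8889 uM^-1*s^-1


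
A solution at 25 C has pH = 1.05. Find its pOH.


pOH = 14 - pH
pOH = 14 - 1.05
pOH = 12.95

12.95


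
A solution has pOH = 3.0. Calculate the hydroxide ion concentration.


[OH-] = 10^(-pOH)
[OH-] = 10^(-3.0)
[OH-] = 0.001 M

0.001 M


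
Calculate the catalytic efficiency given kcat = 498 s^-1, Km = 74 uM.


Catalytic efficiency = kcat / Km
= 498 / 74
= 6.7297 uM^-1*s^-1

6.7297 uM^-1*s^-1


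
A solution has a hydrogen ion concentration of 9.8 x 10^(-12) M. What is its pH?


pH = -log10([H+])
pH = -log10(9.8 x 10^(-12))
pH = 11.0088

11.0088


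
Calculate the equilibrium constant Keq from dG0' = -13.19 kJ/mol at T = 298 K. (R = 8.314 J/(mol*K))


Keq = exp(-dG0 * 1000 / (R * T))
Keq = exp(-(-13.19) * 1000 / (8.314 * 298))
Keq = 205.1539

205.1539


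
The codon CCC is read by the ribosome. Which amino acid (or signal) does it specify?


Standard genetic code lookup.
Codon CCC -> Pro

Pro


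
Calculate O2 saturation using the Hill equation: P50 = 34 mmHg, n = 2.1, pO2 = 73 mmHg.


Y = pO2^n / (P50^n + pO2^n)
Y = 73^2.1 / (34^2.1 + 73^2.1)
Y = 83.27%

83.27%


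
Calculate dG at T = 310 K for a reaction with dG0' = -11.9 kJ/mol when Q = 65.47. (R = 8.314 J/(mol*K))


dG = dG0' + RT * ln(Q) / 1000
dG = -11.9 + 8.314 * 310 * ln(65.47) / 1000
dG = -1.1226 kJ/mol

-1.1226 kJ/mol


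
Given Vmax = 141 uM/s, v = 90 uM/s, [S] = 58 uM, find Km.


Km = [S] * (Vmax - v) / v
Km = 58 * (141 - 90) / 90
Km = 32.8667 uM

32.8667 uM


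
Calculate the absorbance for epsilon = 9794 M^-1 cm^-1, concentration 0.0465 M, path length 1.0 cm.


A = epsilon * c * l
A = 9794 * 0.0465 * 1.0
A = 455.421

455.421


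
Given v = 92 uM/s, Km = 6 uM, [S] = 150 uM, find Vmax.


Vmax = v * (Km + [S]) / [S]
Vmax = 92 * (6 + 150) / 150
Vmax = 95.68 uM/s

95.68 uM/s


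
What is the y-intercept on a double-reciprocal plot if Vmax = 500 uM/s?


y-intercept = 1/Vmax
= 1/500
= 0.002 s/uM

0.002 s/uM


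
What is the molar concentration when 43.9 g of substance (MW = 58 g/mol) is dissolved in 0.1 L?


C = (mass / MW) / volume
C = (43.9 / 58) / 0.1
C = 7.569 M

7.569 M


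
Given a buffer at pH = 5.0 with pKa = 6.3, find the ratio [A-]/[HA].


[A-]/[HA] = 10^(pH - pKa)
= 10^(5.0 - 6.3)
= 0.0501

0.0501


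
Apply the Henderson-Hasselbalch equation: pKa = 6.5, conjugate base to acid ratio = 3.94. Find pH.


pH = pKa + log10([A-]/[HA])
pH = 6.5 + log10(3.94)
pH = 7.0955

7.0955


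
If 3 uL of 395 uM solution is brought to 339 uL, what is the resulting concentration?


C2 = C1 * V1 / V2
C2 = 395 * 3 / 339
C2 = 3.4956 uM

3.4956 uM


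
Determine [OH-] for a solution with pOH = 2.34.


[OH-] = 10^(-pOH)
[OH-] = 10^(-2.34)
[OH-] = 0.0046 M

0.0046 M


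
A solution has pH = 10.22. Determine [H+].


[H+] = 10^(-pH)
[H+] = 10^(-10.22)
[H+] = 6.026e-11 M

6.026e-11 M


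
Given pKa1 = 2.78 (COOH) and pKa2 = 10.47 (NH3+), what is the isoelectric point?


pI = (pKa1 + pKa2) / 2
pI = (2.78 + 10.47) / 2
pI = 6.625

6.625


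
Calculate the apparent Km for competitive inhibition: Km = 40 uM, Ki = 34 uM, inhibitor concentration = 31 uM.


Km_app = Km * (1 + [I]/Ki)
Km_app = 40 * (1 + 31/34)
Km_app = 76.4706 uM

76.4706 uM


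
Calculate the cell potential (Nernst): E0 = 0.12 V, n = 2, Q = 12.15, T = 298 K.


E = E0 - (RT/nF) * ln(Q)
E = 0.12 - (8.314 * 298 / (2 * 96485)) * ln(12.15)
E = 0.0879 V

0.0879 V


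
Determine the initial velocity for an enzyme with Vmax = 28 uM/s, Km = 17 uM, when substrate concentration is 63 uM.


v = Vmax * [S] / (Km + [S])
v = 28 * 63 / (17 + 63)
v = 22.05 uM/s

22.05 uM/s


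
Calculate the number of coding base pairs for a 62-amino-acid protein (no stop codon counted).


Each amino acid = 1 codon = 3 bp
bp = 62 * 3 = 186 bp

186 bp


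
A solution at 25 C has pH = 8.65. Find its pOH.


pOH = 14 - pH
pOH = 14 - 8.65
pOH = 5.35

5.35


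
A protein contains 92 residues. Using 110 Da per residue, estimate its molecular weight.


MW = n_residues * 110 Da
MW = 92 * 110
MW = 10120 Da

10120 Da


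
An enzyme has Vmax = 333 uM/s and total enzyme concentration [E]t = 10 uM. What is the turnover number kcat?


kcat = Vmax / [E]t
kcat = 333 / 10
kcat = 33.3 s^-1

33.3 s^-1


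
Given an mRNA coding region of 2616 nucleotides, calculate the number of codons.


codons = nucleotides / 3
codons = 2616 / 3 = 872

872


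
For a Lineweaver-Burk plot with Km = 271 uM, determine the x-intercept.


x-intercept = -1/Km
= -1/271
= -0.0037 1/uM

-0.0037 1/uM


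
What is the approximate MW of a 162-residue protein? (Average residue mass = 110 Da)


MW = n_residues * 110 Da
MW = 162 * 110
MW = 17820 Da

17820 Da


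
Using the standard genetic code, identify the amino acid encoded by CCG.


Standard genetic code lookup.
Codon CCG -> Pro

Pro


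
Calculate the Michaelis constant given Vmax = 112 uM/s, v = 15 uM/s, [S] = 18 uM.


Km = [S] * (Vmax - v) / v
Km = 18 * (112 - 15) / 15
Km = 116.4 uM

116.4 uM


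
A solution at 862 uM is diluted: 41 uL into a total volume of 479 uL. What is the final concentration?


C2 = C1 * V1 / V2
C2 = 862 * 41 / 479
C2 = 73.7829 uM

73.7829 uM


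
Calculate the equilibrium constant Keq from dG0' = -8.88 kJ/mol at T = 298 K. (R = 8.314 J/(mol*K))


Keq = exp(-dG0 * 1000 / (R * T))
Keq = exp(-(-8.88) * 1000 / (8.314 * 298))
Keq = 36.0229

36.0229


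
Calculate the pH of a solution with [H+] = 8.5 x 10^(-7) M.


pH = -log10([H+])
pH = -log10(8.5 x 10^(-7))
pH = 6.0706

6.0706


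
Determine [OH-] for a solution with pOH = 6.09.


[OH-] = 10^(-pOH)
[OH-] = 10^(-6.09)
[OH-] = 8.128e-07 M

8.128e-07 M


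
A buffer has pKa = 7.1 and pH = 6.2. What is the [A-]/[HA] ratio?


[A-]/[HA] = 10^(pH - pKa)
= 10^(6.2 - 7.1)
= 0.1259

0.1259


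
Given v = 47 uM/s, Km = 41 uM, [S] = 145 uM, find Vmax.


Vmax = v * (Km + [S]) / [S]
Vmax = 47 * (41 + 145) / 145
Vmax = 60.2897 uM/s

60.2897 uM/s


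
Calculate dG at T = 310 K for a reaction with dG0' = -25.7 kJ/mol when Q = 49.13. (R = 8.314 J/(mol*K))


dG = dG0' + RT * ln(Q) / 1000
dG = -25.7 + 8.314 * 310 * ln(49.13) / 1000
dG = -15.6626 kJ/mol

-15.6626 kJ/mol


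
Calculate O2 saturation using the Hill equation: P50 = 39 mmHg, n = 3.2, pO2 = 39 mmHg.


Y = pO2^n / (P50^n + pO2^n)
Y = 39^3.2 / (39^3.2 + 39^3.2)
Y = 50.0%

50.0%


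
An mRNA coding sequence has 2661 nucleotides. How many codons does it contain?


codons = nucleotides / 3
codons = 2661 / 3 = 887

887


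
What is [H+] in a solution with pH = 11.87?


[H+] = 10^(-pH)
[H+] = 10^(-11.87)
[H+] = 1.349e-12 M

1.349e-12 M


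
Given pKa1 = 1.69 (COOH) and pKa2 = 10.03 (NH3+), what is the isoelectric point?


pI = (pKa1 + pKa2) / 2
pI = (1.69 + 10.03) / 2
pI = 5.86

5.86


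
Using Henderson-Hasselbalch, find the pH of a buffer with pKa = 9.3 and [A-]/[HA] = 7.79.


pH = pKa + log10([A-]/[HA])
pH = 9.3 + log10(7.79)
pH = 10.1915

10.1915


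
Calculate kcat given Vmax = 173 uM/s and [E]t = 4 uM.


kcat = Vmax / [E]t
kcat = 173 / 4
kcat = 43.25 s^-1

43.25 s^-1


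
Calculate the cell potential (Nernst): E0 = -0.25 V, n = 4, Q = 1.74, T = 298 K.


E = E0 - (RT/nF) * ln(Q)
E = -0.25 - (8.314 * 298 / (4 * 96485)) * ln(1.74)
E = -0.2536 V

-0.2536 V


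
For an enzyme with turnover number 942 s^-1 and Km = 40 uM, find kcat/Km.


Catalytic efficiency = kcat / Km
= 942 / 40
= 23.55 uM^-1*s^-1

23.55 uM^-1*s^-1


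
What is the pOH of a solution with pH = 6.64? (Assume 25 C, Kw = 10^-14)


pOH = 14 - pH
pOH = 14 - 6.64
pOH = 7.36

7.36


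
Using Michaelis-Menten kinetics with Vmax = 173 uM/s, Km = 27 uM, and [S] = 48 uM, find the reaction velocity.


v = Vmax * [S] / (Km + [S])
v = 173 * 48 / (27 + 48)
v = 110.72 uM/s

110.72 uM/s


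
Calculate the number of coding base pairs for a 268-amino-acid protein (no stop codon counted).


Each amino acid = 1 codon = 3 bp
bp = 268 * 3 = 804 bp

804 bp


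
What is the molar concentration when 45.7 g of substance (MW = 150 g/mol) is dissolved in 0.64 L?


C = (mass / MW) / volume
C = (45.7 / 150) / 0.64
C = 0.476 M

0.476 M


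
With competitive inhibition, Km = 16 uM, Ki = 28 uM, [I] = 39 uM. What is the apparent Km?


Km_app = Km * (1 + [I]/Ki)
Km_app = 16 * (1 + 39/28)
Km_app = 38.2857 uM

38.2857 uM


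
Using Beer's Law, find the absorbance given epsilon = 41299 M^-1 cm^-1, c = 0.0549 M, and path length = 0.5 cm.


A = epsilon * c * l
A = 41299 * 0.0549 * 0.5
A = 1133.6575

1133.6575


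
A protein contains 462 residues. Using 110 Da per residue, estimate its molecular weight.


MW = n_residues * 110 Da
MW = 462 * 110
MW = 50820 Da

50820 Da


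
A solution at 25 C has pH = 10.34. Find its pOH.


pOH = 14 - pH
pOH = 14 - 10.34
pOH = 3.66

3.66


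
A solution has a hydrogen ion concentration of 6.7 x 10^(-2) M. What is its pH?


pH = -log10([H+])
pH = -log10(6.7 x 10^(-2))
pH = 1.1739

1.1739


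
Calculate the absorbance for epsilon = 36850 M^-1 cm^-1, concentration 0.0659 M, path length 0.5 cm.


A = epsilon * c * l
A = 36850 * 0.0659 * 0.5
A = 1214.2075

1214.2075


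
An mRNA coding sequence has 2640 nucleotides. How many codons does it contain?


codons = nucleotides / 3
codons = 2640 / 3 = 880

880


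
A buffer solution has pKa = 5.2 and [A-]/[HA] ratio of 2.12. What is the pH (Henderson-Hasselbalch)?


pH = pKa + log10([A-]/[HA])
pH = 5.2 + log10(2.12)
pH = 5.5263

5.5263


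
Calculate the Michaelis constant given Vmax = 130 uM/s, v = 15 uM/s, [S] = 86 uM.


Km = [S] * (Vmax - v) / v
Km = 86 * (130 - 15) / 15
Km = 659.3333 uM

659.3333 uM


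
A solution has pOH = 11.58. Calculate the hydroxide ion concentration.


[OH-] = 10^(-pOH)
[OH-] = 10^(-11.58)
[OH-] = 2.630e-12 M

2.630e-12 M


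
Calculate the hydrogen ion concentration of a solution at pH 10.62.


[H+] = 10^(-pH)
[H+] = 10^(-10.62)
[H+] = 2.399e-11 M

2.399e-11 M


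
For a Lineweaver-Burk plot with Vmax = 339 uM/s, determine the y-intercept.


y-intercept = 1/Vmax
= 1/339
= 0.0029 s/uM

0.0029 s/uM


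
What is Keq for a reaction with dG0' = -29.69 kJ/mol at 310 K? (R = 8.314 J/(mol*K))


Keq = exp(-dG0 * 1000 / (R * T))
Keq = exp(-(-29.69) * 1000 / (8.314 * 310))
Keq = 100672.5817

100672.5817


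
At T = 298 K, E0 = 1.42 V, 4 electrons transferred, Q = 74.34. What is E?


E = E0 - (RT/nF) * ln(Q)
E = 1.42 - (8.314 * 298 / (4 * 96485)) * ln(74.34)
E = 1.3923 V

1.3923 V


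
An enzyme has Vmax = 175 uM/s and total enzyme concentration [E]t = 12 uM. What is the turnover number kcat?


kcat = Vmax / [E]t
kcat = 175 / 12
kcat = 14.5833 s^-1

14.5833 s^-1


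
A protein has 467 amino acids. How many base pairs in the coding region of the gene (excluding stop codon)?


Each amino acid = 1 codon = 3 bp
bp = 467 * 3 = 1401 bp

1401 bp


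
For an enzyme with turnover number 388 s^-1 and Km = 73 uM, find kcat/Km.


Catalytic efficiency = kcat / Km
= 388 / 73
= 5.3151 uM^-1*s^-1

5.3151 uM^-1*s^-1


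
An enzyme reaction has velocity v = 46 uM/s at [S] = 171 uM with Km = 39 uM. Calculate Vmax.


Vmax = v * (Km + [S]) / [S]
Vmax = 46 * (39 + 171) / 171
Vmax = 56.4912 uM/s

56.4912 uM/s


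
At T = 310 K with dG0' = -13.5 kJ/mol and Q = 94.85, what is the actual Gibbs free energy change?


dG = dG0' + RT * ln(Q) / 1000
dG = -13.5 + 8.314 * 310 * ln(94.85) / 1000
dG = -1.7672 kJ/mol

-1.7672 kJ/mol


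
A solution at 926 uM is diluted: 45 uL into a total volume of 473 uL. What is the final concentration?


C2 = C1 * V1 / V2
C2 = 926 * 45 / 473
C2 = 88.0973 uM

88.0973 uM


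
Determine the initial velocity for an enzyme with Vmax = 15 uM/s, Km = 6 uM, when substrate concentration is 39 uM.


v = Vmax * [S] / (Km + [S])
v = 15 * 39 / (6 + 39)
v = 13.0 uM/s

13.0 uM/s


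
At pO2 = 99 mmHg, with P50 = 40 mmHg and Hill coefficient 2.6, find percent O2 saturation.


Y = pO2^n / (P50^n + pO2^n)
Y = 99^2.6 / (40^2.6 + 99^2.6)
Y = 91.34%

91.34%


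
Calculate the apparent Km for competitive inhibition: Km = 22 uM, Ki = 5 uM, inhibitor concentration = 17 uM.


Km_app = Km * (1 + [I]/Ki)
Km_app = 22 * (1 + 17/5)
Km_app = 96.8 uM

96.8 uM


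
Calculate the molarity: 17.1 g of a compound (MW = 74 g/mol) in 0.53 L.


C = (mass / MW) / volume
C = (17.1 / 74) / 0.53
C = 0.436 M

0.436 M


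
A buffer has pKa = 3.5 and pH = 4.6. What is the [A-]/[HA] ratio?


[A-]/[HA] = 10^(pH - pKa)
= 10^(4.6 - 3.5)
= 12.5893

12.5893


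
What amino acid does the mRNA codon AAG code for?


Standard genetic code lookup.
Codon AAG -> Lys

Lys


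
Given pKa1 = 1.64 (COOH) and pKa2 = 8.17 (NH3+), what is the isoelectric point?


pI = (pKa1 + pKa2) / 2
pI = (1.64 + 8.17) / 2
pI = 4.905

4.905


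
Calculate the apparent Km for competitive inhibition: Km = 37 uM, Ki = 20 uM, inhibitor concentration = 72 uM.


Km_app = Km * (1 + [I]/Ki)
Km_app = 37 * (1 + 72/20)
Km_app = 170.2 uM

170.2 uM


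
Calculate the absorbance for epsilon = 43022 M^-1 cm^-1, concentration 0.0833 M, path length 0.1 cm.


A = epsilon * c * l
A = 43022 * 0.0833 * 0.1
A = 358.3733

358.3733


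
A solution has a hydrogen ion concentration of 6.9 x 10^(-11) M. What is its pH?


pH = -log10([H+])
pH = -log10(6.9 x 10^(-11))
pH = 10.1612

10.1612


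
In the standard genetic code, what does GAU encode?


Standard genetic code lookup.
Codon GAU -> Asp

Asp


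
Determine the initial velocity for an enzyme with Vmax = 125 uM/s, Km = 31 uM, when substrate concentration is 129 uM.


v = Vmax * [S] / (Km + [S])
v = 125 * 129 / (31 + 129)
v = 100.7812 uM/s

100.7812 uM/s


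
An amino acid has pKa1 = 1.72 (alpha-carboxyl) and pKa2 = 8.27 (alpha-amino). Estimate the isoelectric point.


pI = (pKa1 + pKa2) / 2
pI = (1.72 + 8.27) / 2
pI = 4.995

4.995


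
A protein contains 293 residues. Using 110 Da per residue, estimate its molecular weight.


MW = n_residues * 110 Da
MW = 293 * 110
MW = 32230 Da

32230 Da


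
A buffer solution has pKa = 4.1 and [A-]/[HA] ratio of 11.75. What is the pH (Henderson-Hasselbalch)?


pH = pKa + log10([A-]/[HA])
pH = 4.1 + log10(11.75)
pH = 5.17

5.17


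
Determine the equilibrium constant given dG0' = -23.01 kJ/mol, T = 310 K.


Keq = exp(-dG0 * 1000 / (R * T))
Keq = exp(-(-23.01) * 1000 / (8.314 * 310))
Keq = 7538.7321

7538.7321


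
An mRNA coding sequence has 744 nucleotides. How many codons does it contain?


codons = nucleotides / 3
codons = 744 / 3 = 248

248


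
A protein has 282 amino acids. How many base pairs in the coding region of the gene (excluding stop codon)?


Each amino acid = 1 codon = 3 bp
bp = 282 * 3 = 846 bp

846 bp


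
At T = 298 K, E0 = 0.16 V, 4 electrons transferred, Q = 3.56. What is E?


E = E0 - (RT/nF) * ln(Q)
E = 0.16 - (8.314 * 298 / (4 * 96485)) * ln(3.56)
E = 0.1518 V

0.1518 V


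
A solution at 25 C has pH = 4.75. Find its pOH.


pOH = 14 - pH
pOH = 14 - 4.75
pOH = 9.25

9.25


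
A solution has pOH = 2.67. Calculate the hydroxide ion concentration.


[OH-] = 10^(-pOH)
[OH-] = 10^(-2.67)
[OH-] = 0.0021 M

0.0021 M


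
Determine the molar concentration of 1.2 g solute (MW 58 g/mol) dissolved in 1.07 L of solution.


C = (mass / MW) / volume
C = (1.2 / 58) / 1.07
C = 0.0193 M

0.0193 M


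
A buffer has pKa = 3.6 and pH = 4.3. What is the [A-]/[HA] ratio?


[A-]/[HA] = 10^(pH - pKa)
= 10^(4.3 - 3.6)
= 5.0119

5.0119


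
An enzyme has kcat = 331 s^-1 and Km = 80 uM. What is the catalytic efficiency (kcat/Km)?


Catalytic efficiency = kcat / Km
= 331 / 80
= 4.1375 uM^-1*s^-1

4.1375 uM^-1*s^-1


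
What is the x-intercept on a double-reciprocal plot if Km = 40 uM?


x-intercept = -1/Km
= -1/40
= -0.025 1/uM

-0.025 1/uM


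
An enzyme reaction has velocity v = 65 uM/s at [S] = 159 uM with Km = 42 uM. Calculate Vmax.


Vmax = v * (Km + [S]) / [S]
Vmax = 65 * (42 + 159) / 159
Vmax = 82.1698 uM/s

82.1698 uM/s


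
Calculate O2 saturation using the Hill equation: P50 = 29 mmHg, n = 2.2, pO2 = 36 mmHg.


Y = pO2^n / (P50^n + pO2^n)
Y = 36^2.2 / (29^2.2 + 36^2.2)
Y = 61.67%

61.67%


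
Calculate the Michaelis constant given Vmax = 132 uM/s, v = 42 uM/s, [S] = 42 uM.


Km = [S] * (Vmax - v) / v
Km = 42 * (132 - 42) / 42
Km = 90.0 uM

90.0 uM


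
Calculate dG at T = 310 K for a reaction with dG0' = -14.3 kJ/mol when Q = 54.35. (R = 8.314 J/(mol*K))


dG = dG0' + RT * ln(Q) / 1000
dG = -14.3 + 8.314 * 310 * ln(54.35) / 1000
dG = -4.0024 kJ/mol

-4.0024 kJ/mol


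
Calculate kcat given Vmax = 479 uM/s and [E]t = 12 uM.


kcat = Vmax / [E]t
kcat = 479 / 12
kcat = 39.9167 s^-1

39.9167 s^-1


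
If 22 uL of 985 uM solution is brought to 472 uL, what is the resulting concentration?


C2 = C1 * V1 / V2
C2 = 985 * 22 / 472
C2 = 45.911 uM

45.911 uM


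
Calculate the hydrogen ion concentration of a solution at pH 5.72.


[H+] = 10^(-pH)
[H+] = 10^(-5.72)
[H+] = 1.905e-06 M

1.905e-06 M


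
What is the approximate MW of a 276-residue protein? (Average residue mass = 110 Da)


MW = n_residues * 110 Da
MW = 276 * 110
MW = 30360 Da

30360 Da


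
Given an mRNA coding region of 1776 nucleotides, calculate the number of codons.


codons = nucleotides / 3
codons = 1776 / 3 = 592

592


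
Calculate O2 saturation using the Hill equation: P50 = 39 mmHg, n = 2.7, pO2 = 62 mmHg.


Y = pO2^n / (P50^n + pO2^n)
Y = 62^2.7 / (39^2.7 + 62^2.7)
Y = 77.76%

77.76%


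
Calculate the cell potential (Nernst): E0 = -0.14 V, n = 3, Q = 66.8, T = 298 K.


E = E0 - (RT/nF) * ln(Q)
E = -0.14 - (8.314 * 298 / (3 * 96485)) * ln(66.8)
E = -0.176 V

-0.176 V


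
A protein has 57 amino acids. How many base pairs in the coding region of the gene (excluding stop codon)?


Each amino acid = 1 codon = 3 bp
bp = 57 * 3 = 171 bp

171 bp


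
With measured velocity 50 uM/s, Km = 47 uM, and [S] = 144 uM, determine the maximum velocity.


Vmax = v * (Km + [S]) / [S]
Vmax = 50 * (47 + 144) / 144
Vmax = 66.3194 uM/s

66.3194 uM/s


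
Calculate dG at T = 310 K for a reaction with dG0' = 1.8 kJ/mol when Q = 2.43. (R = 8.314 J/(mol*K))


dG = dG0' + RT * ln(Q) / 1000
dG = 1.8 + 8.314 * 310 * ln(2.43) / 1000
dG = 4.0884 kJ/mol

4.0884 kJ/mol


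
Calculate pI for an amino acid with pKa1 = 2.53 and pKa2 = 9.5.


pI = (pKa1 + pKa2) / 2
pI = (2.53 + 9.5) / 2
pI = 6.015

6.015


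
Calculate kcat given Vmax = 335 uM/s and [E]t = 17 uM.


kcat = Vmax / [E]t
kcat = 335 / 17
kcat = 19.7059 s^-1

19.7059 s^-1


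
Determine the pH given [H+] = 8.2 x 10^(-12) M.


pH = -log10([H+])
pH = -log10(8.2 x 10^(-12))
pH = 11.0862

11.0862


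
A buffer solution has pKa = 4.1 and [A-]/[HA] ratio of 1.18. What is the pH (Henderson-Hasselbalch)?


pH = pKa + log10([A-]/[HA])
pH = 4.1 + log10(1.18)
pH = 4.1719

4.1719


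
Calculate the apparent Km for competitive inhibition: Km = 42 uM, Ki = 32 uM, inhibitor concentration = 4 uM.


Km_app = Km * (1 + [I]/Ki)
Km_app = 42 * (1 + 4/32)
Km_app = 47.25 uM

47.25 uM


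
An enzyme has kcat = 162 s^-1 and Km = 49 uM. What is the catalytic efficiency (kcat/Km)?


Catalytic efficiency = kcat / Km
= 162 / 49
= 3.3061 uM^-1*s^-1

3.3061 uM^-1*s^-1


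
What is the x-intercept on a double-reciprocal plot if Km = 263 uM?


x-intercept = -1/Km
= -1/263
= -0.0038 1/uM

-0.0038 1/uM


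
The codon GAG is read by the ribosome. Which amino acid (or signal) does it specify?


Standard genetic code lookup.
Codon GAG -> Glu

Glu


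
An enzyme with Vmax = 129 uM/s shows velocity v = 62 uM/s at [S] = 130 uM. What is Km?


Km = [S] * (Vmax - v) / v
Km = 130 * (129 - 62) / 62
Km = 140.4839 uM

140.4839 uM


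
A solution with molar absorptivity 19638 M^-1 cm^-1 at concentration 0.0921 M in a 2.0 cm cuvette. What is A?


A = epsilon * c * l
A = 19638 * 0.0921 * 2.0
A = 3617.3196

3617.3196


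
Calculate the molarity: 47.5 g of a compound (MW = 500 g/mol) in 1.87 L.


C = (mass / MW) / volume
C = (47.5 / 500) / 1.87
C = 0.0508 M

0.0508 M


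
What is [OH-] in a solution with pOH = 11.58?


[OH-] = 10^(-pOH)
[OH-] = 10^(-11.58)
[OH-] = 2.630e-12 M

2.630e-12 M


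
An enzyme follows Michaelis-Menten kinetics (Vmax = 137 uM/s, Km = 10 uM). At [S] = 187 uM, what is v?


v = Vmax * [S] / (Km + [S])
v = 137 * 187 / (10 + 187)
v = 130.0457 uM/s

130.0457 uM/s


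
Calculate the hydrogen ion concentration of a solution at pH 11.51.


[H+] = 10^(-pH)
[H+] = 10^(-11.51)
[H+] = 3.090e-12 M

3.090e-12 M


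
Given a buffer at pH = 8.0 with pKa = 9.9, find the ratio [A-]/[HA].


[A-]/[HA] = 10^(pH - pKa)
= 10^(8.0 - 9.9)
= 0.0126

0.0126


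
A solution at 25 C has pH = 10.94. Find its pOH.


pOH = 14 - pH
pOH = 14 - 10.94
pOH = 3.06

3.06


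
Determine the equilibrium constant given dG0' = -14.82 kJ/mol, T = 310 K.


Keq = exp(-dG0 * 1000 / (R * T))
Keq = exp(-(-14.82) * 1000 / (8.314 * 310))
Keq = 314.2266

314.2266


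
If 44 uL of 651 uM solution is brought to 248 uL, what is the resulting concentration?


C2 = C1 * V1 / V2
C2 = 651 * 44 / 248
C2 = 115.5 uM

115.5 uM


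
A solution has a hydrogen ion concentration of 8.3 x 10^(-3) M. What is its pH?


pH = -log10([H+])
pH = -log10(8.3 x 10^(-3))
pH = 2.0809

2.0809


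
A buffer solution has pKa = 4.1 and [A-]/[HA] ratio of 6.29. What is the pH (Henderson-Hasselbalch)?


pH = pKa + log10([A-]/[HA])
pH = 4.1 + log10(6.29)
pH = 4.8987

4.8987


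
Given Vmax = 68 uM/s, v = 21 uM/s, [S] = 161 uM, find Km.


Km = [S] * (Vmax - v) / v
Km = 161 * (68 - 21) / 21
Km = 360.3333 uM

360.3333 uM


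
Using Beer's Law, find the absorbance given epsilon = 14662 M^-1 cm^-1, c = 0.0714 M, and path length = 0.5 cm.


A = epsilon * c * l
A = 14662 * 0.0714 * 0.5
A = 523.4334

523.4334


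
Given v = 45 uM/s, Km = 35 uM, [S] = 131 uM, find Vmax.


Vmax = v * (Km + [S]) / [S]
Vmax = 45 * (35 + 131) / 131
Vmax = 57.0229 uM/s

57.0229 uM/s


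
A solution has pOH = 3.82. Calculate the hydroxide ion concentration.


[OH-] = 10^(-pOH)
[OH-] = 10^(-3.82)
[OH-] = 1.514e-04 M

1.514e-04 M


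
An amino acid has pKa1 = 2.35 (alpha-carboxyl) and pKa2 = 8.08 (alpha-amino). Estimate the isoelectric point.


pI = (pKa1 + pKa2) / 2
pI = (2.35 + 8.08) / 2
pI = 5.215

5.215


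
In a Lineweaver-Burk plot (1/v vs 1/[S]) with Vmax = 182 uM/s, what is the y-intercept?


y-intercept = 1/Vmax
= 1/182
= 0.0055 s/uM

0.0055 s/uM


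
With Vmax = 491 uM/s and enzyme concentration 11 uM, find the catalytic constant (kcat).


kcat = Vmax / [E]t
kcat = 491 / 11
kcat = 44.6364 s^-1

44.6364 s^-1


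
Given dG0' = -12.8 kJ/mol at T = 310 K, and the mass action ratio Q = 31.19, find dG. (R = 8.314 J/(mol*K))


dG = dG0' + RT * ln(Q) / 1000
dG = -12.8 + 8.314 * 310 * ln(31.19) / 1000
dG = -3.9337 kJ/mol

-3.9337 kJ/mol


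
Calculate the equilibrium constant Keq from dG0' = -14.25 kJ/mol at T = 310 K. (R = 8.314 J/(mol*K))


Keq = exp(-dG0 * 1000 / (R * T))
Keq = exp(-(-14.25) * 1000 / (8.314 * 310))
Keq = 251.8809

251.8809


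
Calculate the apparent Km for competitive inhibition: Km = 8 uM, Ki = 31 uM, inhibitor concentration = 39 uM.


Km_app = Km * (1 + [I]/Ki)
Km_app = 8 * (1 + 39/31)
Km_app = 18.0645 uM

18.0645 uM


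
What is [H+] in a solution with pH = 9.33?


[H+] = 10^(-pH)
[H+] = 10^(-9.33)
[H+] = 4.677e-10 M

4.677e-10 M


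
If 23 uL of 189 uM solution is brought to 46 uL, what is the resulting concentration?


C2 = C1 * V1 / V2
C2 = 189 * 23 / 46
C2 = 94.5 uM

94.5 uM


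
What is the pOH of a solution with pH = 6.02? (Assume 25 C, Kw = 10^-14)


pOH = 14 - pH
pOH = 14 - 6.02
pOH = 7.98

7.98


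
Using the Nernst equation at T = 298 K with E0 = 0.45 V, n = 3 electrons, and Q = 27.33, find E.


E = E0 - (RT/nF) * ln(Q)
E = 0.45 - (8.314 * 298 / (3 * 96485)) * ln(27.33)
E = 0.4217 V

0.4217 V


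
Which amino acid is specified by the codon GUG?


Standard genetic code lookup.
Codon GUG -> Val

Val


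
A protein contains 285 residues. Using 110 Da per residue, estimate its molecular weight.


MW = n_residues * 110 Da
MW = 285 * 110
MW = 31350 Da

31350 Da


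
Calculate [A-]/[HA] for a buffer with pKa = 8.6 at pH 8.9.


[A-]/[HA] = 10^(pH - pKa)
= 10^(8.9 - 8.6)
= 1.9953

1.9953


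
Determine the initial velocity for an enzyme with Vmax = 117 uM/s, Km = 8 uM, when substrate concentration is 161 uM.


v = Vmax * [S] / (Km + [S])
v = 117 * 161 / (8 + 161)
v = 111.4615 uM/s

111.4615 uM/s


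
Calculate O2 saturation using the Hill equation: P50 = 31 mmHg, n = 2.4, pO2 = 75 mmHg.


Y = pO2^n / (P50^n + pO2^n)
Y = 75^2.4 / (31^2.4 + 75^2.4)
Y = 89.29%

89.29%


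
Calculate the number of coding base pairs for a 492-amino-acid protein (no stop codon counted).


Each amino acid = 1 codon = 3 bp
bp = 492 * 3 = 1476 bp

1476 bp


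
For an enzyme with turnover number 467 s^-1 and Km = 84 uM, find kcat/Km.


Catalytic efficiency = kcat / Km
= 467 / 84
= 5.5595 uM^-1*s^-1

5.5595 uM^-1*s^-1


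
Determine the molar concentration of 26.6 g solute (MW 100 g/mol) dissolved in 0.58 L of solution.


C = (mass / MW) / volume
C = (26.6 / 100) / 0.58
C = 0.4586 M

0.4586 M


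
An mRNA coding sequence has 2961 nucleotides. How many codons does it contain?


codons = nucleotides / 3
codons = 2961 / 3 = 987

987


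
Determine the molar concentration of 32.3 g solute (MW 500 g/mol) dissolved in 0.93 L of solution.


C = (mass / MW) / volume
C = (32.3 / 500) / 0.93
C = 0.0695 M

0.0695 M


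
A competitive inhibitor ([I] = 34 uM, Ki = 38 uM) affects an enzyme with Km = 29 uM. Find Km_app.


Km_app = Km * (1 + [I]/Ki)
Km_app = 29 * (1 + 34/38)
Km_app = 54.9474 uM

54.9474 uM


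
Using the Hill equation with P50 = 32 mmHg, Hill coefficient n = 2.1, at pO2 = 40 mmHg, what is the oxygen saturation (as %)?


Y = pO2^n / (P50^n + pO2^n)
Y = 40^2.1 / (32^2.1 + 40^2.1)
Y = 61.51%

61.51%


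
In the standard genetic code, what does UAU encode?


Standard genetic code lookup.
Codon UAU -> Tyr

Tyr


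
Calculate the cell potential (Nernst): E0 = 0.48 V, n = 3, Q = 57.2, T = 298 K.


E = E0 - (RT/nF) * ln(Q)
E = 0.48 - (8.314 * 298 / (3 * 96485)) * ln(57.2)
E = 0.4454 V

0.4454 V


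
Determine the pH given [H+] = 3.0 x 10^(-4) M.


pH = -log10([H+])
pH = -log10(3.0 x 10^(-4))
pH = 3.5229

3.5229


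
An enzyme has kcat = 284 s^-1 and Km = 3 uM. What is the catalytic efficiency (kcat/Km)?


Catalytic efficiency = kcat / Km
= 284 / 3
= 94.6667 uM^-1*s^-1

94.6667 uM^-1*s^-1


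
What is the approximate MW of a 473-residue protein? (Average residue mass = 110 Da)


MW = n_residues * 110 Da
MW = 473 * 110
MW = 52030 Da

52030 Da


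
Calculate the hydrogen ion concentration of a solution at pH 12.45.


[H+] = 10^(-pH)
[H+] = 10^(-12.45)
[H+] = 3.548e-13 M

3.548e-13 M


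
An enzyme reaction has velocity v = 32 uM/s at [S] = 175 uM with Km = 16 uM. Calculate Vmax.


Vmax = v * (Km + [S]) / [S]
Vmax = 32 * (16 + 175) / 175
Vmax = 34.9257 uM/s

34.9257 uM/s


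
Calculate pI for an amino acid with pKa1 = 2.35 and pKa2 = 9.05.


pI = (pKa1 + pKa2) / 2
pI = (2.35 + 9.05) / 2
pI = 5.7

5.7


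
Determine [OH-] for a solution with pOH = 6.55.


[OH-] = 10^(-pOH)
[OH-] = 10^(-6.55)
[OH-] = 2.818e-07 M

2.818e-07 M


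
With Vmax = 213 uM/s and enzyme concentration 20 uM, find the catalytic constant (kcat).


kcat = Vmax / [E]t
kcat = 213 / 20
kcat = 10.65 s^-1

10.65 s^-1


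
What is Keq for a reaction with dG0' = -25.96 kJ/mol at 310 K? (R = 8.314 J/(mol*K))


Keq = exp(-dG0 * 1000 / (R * T))
Keq = exp(-(-25.96) * 1000 / (8.314 * 310))
Keq = 23680.3348

23680.3348


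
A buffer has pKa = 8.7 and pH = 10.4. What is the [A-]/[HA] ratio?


[A-]/[HA] = 10^(pH - pKa)
= 10^(10.4 - 8.7)
= 50.1187

50.1187


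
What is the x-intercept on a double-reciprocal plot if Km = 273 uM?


x-intercept = -1/Km
= -1/273
= -0.0037 1/uM

-0.0037 1/uM


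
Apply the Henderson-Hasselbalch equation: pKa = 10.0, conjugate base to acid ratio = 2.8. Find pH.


pH = pKa + log10([A-]/[HA])
pH = 10.0 + log10(2.8)
pH = 10.4472

10.4472


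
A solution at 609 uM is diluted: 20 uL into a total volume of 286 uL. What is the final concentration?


C2 = C1 * V1 / V2
C2 = 609 * 20 / 286
C2 = 42.5874 uM

42.5874 uM


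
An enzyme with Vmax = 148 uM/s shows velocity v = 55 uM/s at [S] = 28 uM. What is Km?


Km = [S] * (Vmax - v) / v
Km = 28 * (148 - 55) / 55
Km = 47.3455 uM

47.3455 uM


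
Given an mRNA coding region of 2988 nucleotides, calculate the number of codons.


codons = nucleotides / 3
codons = 2988 / 3 = 996

996


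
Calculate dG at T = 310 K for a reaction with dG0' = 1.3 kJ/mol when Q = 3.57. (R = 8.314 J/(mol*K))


dG = dG0' + RT * ln(Q) / 1000
dG = 1.3 + 8.314 * 310 * ln(3.57) / 1000
dG = 4.5798 kJ/mol

4.5798 kJ/mol


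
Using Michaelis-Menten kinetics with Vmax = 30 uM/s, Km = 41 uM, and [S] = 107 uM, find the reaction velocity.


v = Vmax * [S] / (Km + [S])
v = 30 * 107 / (41 + 107)
v = 21.6892 uM/s

21.6892 uM/s


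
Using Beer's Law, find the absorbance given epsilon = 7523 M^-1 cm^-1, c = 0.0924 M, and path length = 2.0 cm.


A = epsilon * c * l
A = 7523 * 0.0924 * 2.0
A = 1390.2504

1390.2504


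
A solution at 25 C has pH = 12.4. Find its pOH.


pOH = 14 - pH
pOH = 14 - 12.4
pOH = 1.6

1.6


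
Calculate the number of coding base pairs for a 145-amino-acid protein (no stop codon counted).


Each amino acid = 1 codon = 3 bp
bp = 145 * 3 = 435 bp

435 bp


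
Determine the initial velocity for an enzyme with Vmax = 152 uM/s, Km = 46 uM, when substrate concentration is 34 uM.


v = Vmax * [S] / (Km + [S])
v = 152 * 34 / (46 + 34)
v = 64.6 uM/s

64.6 uM/s


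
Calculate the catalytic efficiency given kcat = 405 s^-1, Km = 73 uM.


Catalytic efficiency = kcat / Km
= 405 / 73
= 5.5479 uM^-1*s^-1

5.5479 uM^-1*s^-1


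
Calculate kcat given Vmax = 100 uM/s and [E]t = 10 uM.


kcat = Vmax / [E]t
kcat = 100 / 10
kcat = 10.0 s^-1

10.0 s^-1


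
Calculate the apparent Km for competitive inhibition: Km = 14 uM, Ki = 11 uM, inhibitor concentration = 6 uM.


Km_app = Km * (1 + [I]/Ki)
Km_app = 14 * (1 + 6/11)
Km_app = 21.6364 uM

21.6364 uM


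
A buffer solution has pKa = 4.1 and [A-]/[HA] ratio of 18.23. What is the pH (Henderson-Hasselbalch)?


pH = pKa + log10([A-]/[HA])
pH = 4.1 + log10(18.23)
pH = 5.3608

5.3608


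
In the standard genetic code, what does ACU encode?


Standard genetic code lookup.
Codon ACU -> Thr

Thr


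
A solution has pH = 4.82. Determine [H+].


[H+] = 10^(-pH)
[H+] = 10^(-4.82)
[H+] = 1.514e-05 M

1.514e-05 M


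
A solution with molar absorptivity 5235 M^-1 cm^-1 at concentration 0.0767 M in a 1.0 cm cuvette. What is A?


A = epsilon * c * l
A = 5235 * 0.0767 * 1.0
A = 401.5245

401.5245
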